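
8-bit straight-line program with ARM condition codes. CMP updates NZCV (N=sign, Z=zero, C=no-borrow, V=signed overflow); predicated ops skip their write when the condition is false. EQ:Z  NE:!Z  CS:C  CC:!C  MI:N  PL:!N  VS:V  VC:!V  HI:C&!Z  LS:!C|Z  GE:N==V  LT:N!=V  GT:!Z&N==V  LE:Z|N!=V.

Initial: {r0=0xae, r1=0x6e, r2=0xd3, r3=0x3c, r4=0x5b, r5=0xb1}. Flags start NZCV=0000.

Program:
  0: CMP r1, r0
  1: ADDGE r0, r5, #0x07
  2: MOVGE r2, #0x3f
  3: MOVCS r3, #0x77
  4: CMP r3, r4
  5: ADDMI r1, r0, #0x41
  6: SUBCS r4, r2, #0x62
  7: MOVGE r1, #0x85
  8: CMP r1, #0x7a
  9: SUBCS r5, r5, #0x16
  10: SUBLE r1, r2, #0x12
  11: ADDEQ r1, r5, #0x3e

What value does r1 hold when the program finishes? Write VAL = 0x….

VAL = 0x2d

0: ✓ CMP  NZCV=1001
1: ✓ ADDGE  r0←0xb8
2: ✓ MOVGE  r2←0x3f
3: · MOVCS
4: ✓ CMP  NZCV=1000
5: ✓ ADDMI  r1←0xf9
6: · SUBCS
7: · MOVGE
8: ✓ CMP  NZCV=0011
9: ✓ SUBCS  r5←0x9b
10: ✓ SUBLE  r1←0x2d
11: · ADDEQ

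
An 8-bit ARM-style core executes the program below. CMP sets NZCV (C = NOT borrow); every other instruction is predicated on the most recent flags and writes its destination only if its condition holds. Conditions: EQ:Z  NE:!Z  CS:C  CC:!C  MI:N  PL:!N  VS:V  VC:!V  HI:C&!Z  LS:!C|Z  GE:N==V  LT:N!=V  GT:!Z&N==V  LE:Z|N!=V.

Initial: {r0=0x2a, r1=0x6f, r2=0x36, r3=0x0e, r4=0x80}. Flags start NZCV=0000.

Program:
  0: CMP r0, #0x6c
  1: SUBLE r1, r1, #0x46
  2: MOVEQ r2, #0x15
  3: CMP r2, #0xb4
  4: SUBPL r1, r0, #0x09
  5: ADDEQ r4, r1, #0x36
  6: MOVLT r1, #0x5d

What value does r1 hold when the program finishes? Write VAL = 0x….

[0] flags=1000 → (cmp)
[1] flags=1000 LE?T → r1=0x29
[2] flags=1000 EQ?F → skip
[3] flags=1001 → (cmp)
[4] flags=1001 PL?F → skip
[5] flags=1001 EQ?F → skip
[6] flags=1001 LT?F → skip

VAL = 0x29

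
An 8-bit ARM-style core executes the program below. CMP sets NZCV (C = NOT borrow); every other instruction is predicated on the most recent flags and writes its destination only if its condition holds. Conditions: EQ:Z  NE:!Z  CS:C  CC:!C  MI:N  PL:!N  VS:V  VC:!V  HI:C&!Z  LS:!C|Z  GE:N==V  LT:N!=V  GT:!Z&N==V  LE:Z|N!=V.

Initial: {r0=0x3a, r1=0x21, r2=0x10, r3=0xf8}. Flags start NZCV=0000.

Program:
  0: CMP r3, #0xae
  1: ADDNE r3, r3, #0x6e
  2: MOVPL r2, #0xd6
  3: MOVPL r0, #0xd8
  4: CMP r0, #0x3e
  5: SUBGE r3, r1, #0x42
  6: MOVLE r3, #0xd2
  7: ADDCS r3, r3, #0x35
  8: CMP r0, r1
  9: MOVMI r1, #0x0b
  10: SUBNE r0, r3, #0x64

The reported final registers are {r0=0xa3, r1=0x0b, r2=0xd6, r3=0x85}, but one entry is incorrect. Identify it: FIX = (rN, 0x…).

0: ✓ CMP  NZCV=0010
1: ✓ ADDNE  r3←0x66
2: ✓ MOVPL  r2←0xd6
3: ✓ MOVPL  r0←0xd8
4: ✓ CMP  NZCV=1010
5: · SUBGE
6: ✓ MOVLE  r3←0xd2
7: ✓ ADDCS  r3←0x07
8: ✓ CMP  NZCV=1010
9: ✓ MOVMI  r1←0x0b
10: ✓ SUBNE  r0←0xa3

FIX = (r3, 0x07)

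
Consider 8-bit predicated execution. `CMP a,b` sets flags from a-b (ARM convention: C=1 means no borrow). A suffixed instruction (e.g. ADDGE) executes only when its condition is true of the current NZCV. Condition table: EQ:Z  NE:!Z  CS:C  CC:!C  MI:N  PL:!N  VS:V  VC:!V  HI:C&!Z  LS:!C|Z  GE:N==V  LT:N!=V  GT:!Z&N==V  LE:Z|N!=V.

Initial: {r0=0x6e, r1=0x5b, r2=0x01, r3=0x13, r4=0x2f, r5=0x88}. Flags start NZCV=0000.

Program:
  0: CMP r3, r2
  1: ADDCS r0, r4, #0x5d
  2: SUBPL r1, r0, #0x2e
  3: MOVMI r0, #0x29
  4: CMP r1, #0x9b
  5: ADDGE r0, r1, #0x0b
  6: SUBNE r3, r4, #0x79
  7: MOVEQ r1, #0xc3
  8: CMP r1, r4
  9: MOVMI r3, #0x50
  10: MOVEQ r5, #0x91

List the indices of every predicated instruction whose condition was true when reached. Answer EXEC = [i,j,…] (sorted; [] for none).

EXEC = [1,2,5,6]

0: ✓ CMP  NZCV=0010
1: ✓ ADDCS  r0←0x8c
2: ✓ SUBPL  r1←0x5e
3: · MOVMI
4: ✓ CMP  NZCV=1001
5: ✓ ADDGE  r0←0x69
6: ✓ SUBNE  r3←0xb6
7: · MOVEQ
8: ✓ CMP  NZCV=0010
9: · MOVMI
10: · MOVEQ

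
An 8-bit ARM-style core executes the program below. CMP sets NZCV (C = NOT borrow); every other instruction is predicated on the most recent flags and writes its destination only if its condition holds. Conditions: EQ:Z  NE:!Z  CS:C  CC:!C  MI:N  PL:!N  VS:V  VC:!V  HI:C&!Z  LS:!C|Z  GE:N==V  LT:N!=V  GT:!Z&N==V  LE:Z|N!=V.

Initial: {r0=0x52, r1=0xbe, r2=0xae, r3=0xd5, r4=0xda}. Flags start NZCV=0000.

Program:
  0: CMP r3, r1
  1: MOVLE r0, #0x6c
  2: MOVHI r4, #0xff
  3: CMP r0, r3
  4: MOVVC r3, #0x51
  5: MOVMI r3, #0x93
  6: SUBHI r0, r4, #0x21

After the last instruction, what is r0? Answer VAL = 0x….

[0] flags=0010 → (cmp)
[1] flags=0010 LE?F → skip
[2] flags=0010 HI?T → r4=0xff
[3] flags=0000 → (cmp)
[4] flags=0000 VC?T → r3=0x51
[5] flags=0000 MI?F → skip
[6] flags=0000 HI?F → skip

VAL = 0x52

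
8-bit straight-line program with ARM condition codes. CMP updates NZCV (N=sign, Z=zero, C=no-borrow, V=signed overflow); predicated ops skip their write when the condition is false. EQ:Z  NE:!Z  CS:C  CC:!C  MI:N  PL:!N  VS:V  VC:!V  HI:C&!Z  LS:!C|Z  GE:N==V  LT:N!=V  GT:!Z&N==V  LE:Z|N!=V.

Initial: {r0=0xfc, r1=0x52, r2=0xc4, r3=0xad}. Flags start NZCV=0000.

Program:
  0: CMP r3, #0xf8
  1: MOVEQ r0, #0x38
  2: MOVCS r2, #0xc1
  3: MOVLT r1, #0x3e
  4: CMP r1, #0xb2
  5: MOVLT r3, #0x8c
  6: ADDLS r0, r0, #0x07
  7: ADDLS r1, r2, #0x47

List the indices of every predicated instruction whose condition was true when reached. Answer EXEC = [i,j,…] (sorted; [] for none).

0: ✓ CMP  NZCV=1000
1: · MOVEQ
2: · MOVCS
3: ✓ MOVLT  r1←0x3e
4: ✓ CMP  NZCV=1001
5: · MOVLT
6: ✓ ADDLS  r0←0x03
7: ✓ ADDLS  r1←0x0b

EXEC = [3,6,7]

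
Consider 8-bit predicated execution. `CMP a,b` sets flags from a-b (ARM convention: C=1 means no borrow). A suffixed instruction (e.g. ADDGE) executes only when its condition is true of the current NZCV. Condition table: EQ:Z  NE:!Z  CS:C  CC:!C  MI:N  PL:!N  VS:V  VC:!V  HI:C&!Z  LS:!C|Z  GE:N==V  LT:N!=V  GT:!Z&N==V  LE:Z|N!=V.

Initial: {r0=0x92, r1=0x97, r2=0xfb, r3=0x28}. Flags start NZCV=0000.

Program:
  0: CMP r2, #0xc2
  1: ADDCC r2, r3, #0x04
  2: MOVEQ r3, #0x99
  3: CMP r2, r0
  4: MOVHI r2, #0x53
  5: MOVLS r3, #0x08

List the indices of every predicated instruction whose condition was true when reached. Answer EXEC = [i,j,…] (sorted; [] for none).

0: ✓ CMP  NZCV=0010
1: · ADDCC
2: · MOVEQ
3: ✓ CMP  NZCV=0010
4: ✓ MOVHI  r2←0x53
5: · MOVLS

EXEC = [4]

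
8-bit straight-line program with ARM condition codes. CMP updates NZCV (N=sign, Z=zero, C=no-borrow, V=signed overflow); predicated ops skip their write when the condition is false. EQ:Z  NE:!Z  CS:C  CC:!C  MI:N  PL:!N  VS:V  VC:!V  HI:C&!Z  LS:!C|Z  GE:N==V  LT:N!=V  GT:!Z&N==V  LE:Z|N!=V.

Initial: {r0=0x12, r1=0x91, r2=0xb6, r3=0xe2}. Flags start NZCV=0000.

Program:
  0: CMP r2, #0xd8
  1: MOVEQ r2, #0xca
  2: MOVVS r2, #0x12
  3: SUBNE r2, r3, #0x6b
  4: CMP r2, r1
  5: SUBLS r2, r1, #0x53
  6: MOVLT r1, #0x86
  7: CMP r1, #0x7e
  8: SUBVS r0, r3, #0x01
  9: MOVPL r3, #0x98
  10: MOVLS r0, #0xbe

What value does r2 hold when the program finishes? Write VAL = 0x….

0: ✓ CMP  NZCV=1000
1: · MOVEQ
2: · MOVVS
3: ✓ SUBNE  r2←0x77
4: ✓ CMP  NZCV=1001
5: ✓ SUBLS  r2←0x3e
6: · MOVLT
7: ✓ CMP  NZCV=0011
8: ✓ SUBVS  r0←0xe1
9: ✓ MOVPL  r3←0x98
10: · MOVLS

VAL = 0x3e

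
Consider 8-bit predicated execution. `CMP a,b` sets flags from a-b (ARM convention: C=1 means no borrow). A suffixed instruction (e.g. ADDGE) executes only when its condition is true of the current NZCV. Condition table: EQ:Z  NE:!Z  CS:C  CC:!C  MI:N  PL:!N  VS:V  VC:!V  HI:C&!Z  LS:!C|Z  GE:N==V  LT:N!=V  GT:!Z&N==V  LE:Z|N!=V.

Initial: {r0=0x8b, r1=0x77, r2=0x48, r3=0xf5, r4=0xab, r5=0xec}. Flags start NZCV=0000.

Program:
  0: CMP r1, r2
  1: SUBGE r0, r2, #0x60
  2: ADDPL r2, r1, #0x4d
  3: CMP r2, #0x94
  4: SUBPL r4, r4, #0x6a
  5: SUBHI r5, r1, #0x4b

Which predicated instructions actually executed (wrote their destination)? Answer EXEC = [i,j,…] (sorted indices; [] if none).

0: ✓ CMP  NZCV=0010
1: ✓ SUBGE  r0←0xe8
2: ✓ ADDPL  r2←0xc4
3: ✓ CMP  NZCV=0010
4: ✓ SUBPL  r4←0x41
5: ✓ SUBHI  r5←0x2c

EXEC = [1,2,4,5]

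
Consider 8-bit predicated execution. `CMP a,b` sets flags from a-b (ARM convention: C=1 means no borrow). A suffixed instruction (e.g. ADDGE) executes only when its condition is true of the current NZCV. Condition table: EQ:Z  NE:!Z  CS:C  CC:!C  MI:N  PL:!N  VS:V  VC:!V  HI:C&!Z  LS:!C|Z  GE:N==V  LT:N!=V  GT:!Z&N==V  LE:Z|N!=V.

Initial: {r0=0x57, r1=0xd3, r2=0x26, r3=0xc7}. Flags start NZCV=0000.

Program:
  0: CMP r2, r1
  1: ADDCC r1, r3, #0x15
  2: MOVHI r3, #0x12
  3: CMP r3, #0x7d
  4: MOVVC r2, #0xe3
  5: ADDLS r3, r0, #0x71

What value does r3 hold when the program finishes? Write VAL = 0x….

[0] flags=0000 → (cmp)
[1] flags=0000 CC?T → r1=0xdc
[2] flags=0000 HI?F → skip
[3] flags=0011 → (cmp)
[4] flags=0011 VC?F → skip
[5] flags=0011 LS?F → skip

VAL = 0xc7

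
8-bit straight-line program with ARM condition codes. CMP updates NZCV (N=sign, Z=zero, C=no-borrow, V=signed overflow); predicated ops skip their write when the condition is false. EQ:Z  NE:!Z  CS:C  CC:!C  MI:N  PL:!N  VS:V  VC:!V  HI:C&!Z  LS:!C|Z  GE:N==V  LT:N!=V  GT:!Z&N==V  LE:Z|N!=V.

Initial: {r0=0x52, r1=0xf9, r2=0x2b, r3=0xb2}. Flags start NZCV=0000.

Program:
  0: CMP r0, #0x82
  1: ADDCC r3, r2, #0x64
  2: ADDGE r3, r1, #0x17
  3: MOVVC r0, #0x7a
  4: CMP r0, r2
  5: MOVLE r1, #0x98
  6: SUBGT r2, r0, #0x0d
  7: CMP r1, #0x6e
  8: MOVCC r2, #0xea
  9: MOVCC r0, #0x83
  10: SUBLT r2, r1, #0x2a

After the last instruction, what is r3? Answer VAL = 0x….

VAL = 0x10

0: ✓ CMP  NZCV=1001
1: ✓ ADDCC  r3←0x8f
2: ✓ ADDGE  r3←0x10
3: · MOVVC
4: ✓ CMP  NZCV=0010
5: · MOVLE
6: ✓ SUBGT  r2←0x45
7: ✓ CMP  NZCV=1010
8: · MOVCC
9: · MOVCC
10: ✓ SUBLT  r2←0xcf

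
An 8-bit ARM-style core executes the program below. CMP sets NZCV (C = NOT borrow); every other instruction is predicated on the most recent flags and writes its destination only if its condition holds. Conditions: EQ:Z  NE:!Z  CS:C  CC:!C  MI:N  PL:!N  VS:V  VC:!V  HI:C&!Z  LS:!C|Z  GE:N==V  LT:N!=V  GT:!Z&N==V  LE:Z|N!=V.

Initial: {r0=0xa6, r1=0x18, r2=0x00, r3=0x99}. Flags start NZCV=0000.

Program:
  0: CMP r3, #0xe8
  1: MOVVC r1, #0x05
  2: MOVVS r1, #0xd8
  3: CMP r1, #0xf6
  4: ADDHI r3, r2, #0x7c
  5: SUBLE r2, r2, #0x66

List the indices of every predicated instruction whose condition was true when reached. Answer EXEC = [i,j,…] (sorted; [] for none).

[0] flags=1000 → (cmp)
[1] flags=1000 VC?T → r1=0x05
[2] flags=1000 VS?F → skip
[3] flags=0000 → (cmp)
[4] flags=0000 HI?F → skip
[5] flags=0000 LE?F → skip

EXEC = [1]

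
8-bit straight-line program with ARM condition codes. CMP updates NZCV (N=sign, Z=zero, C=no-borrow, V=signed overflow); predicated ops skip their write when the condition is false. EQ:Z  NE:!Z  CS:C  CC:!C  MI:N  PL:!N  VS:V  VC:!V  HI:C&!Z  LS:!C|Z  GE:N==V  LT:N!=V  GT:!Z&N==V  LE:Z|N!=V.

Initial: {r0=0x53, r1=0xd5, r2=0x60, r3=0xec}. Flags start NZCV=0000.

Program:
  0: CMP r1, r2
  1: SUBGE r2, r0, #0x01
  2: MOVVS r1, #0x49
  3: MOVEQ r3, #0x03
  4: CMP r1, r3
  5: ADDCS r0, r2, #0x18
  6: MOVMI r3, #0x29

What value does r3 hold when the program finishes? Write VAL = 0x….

VAL = 0xec

[0] flags=0011 → (cmp)
[1] flags=0011 GE?F → skip
[2] flags=0011 VS?T → r1=0x49
[3] flags=0011 EQ?F → skip
[4] flags=0000 → (cmp)
[5] flags=0000 CS?F → skip
[6] flags=0000 MI?F → skip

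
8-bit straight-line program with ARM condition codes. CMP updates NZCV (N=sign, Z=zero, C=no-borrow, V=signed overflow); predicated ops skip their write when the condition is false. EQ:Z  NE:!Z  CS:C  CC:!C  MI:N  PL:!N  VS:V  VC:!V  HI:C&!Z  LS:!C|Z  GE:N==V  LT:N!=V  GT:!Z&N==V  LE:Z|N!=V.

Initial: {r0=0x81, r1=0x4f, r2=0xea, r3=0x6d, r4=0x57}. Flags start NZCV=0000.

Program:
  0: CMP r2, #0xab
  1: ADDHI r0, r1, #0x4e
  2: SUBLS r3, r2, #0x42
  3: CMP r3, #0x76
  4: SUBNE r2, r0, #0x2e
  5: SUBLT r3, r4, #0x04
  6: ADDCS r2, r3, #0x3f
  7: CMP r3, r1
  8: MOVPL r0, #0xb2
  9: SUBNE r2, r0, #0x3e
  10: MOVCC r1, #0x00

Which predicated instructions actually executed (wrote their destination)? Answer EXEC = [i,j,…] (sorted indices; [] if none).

0: ✓ CMP  NZCV=0010
1: ✓ ADDHI  r0←0x9d
2: · SUBLS
3: ✓ CMP  NZCV=1000
4: ✓ SUBNE  r2←0x6f
5: ✓ SUBLT  r3←0x53
6: · ADDCS
7: ✓ CMP  NZCV=0010
8: ✓ MOVPL  r0←0xb2
9: ✓ SUBNE  r2←0x74
10: · MOVCC

EXEC = [1,4,5,8,9]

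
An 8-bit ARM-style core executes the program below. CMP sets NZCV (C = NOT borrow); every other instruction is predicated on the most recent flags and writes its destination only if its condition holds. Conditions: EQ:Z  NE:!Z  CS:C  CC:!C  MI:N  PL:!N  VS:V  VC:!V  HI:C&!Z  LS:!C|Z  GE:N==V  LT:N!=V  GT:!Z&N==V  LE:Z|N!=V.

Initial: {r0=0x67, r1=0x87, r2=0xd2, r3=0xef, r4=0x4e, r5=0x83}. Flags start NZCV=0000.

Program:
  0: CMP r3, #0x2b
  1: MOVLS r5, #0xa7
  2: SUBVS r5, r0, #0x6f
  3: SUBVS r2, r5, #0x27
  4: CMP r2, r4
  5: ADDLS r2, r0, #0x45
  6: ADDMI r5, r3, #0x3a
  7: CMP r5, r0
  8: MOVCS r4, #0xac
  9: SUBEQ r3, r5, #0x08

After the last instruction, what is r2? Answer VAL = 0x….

VAL = 0xd2

0: ✓ CMP  NZCV=1010
1: · MOVLS
2: · SUBVS
3: · SUBVS
4: ✓ CMP  NZCV=1010
5: · ADDLS
6: ✓ ADDMI  r5←0x29
7: ✓ CMP  NZCV=1000
8: · MOVCS
9: · SUBEQ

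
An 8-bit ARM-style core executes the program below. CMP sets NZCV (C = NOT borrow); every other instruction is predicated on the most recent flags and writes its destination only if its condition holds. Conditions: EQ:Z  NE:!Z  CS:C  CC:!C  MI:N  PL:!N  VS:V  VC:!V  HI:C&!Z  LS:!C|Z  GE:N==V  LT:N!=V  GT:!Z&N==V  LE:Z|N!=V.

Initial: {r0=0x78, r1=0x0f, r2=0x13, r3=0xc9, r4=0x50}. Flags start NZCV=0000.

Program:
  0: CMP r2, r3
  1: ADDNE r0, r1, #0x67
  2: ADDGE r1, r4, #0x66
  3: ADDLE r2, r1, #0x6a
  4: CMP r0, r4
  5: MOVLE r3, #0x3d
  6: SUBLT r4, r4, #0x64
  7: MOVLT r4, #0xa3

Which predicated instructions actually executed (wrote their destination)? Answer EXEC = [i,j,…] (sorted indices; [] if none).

EXEC = [1,2]

0: ✓ CMP  NZCV=0000
1: ✓ ADDNE  r0←0x76
2: ✓ ADDGE  r1←0xb6
3: · ADDLE
4: ✓ CMP  NZCV=0010
5: · MOVLE
6: · SUBLT
7: · MOVLT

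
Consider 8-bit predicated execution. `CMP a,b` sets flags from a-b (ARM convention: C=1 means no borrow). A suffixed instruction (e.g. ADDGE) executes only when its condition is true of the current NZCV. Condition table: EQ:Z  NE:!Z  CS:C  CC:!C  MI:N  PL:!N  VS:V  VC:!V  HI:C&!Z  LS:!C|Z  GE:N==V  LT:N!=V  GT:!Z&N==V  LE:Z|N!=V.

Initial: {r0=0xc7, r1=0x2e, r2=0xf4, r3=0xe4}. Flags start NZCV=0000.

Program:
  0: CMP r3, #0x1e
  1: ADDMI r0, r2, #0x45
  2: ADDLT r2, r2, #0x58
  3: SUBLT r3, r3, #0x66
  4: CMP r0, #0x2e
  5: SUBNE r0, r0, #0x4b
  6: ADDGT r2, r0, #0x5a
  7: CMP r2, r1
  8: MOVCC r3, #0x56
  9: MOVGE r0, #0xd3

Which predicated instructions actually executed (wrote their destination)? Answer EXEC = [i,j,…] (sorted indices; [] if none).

EXEC = [1,2,3,5,6,9]

[0] flags=1010 → (cmp)
[1] flags=1010 MI?T → r0=0x39
[2] flags=1010 LT?T → r2=0x4c
[3] flags=1010 LT?T → r3=0x7e
[4] flags=0010 → (cmp)
[5] flags=0010 NE?T → r0=0xee
[6] flags=0010 GT?T → r2=0x48
[7] flags=0010 → (cmp)
[8] flags=0010 CC?F → skip
[9] flags=0010 GE?T → r0=0xd3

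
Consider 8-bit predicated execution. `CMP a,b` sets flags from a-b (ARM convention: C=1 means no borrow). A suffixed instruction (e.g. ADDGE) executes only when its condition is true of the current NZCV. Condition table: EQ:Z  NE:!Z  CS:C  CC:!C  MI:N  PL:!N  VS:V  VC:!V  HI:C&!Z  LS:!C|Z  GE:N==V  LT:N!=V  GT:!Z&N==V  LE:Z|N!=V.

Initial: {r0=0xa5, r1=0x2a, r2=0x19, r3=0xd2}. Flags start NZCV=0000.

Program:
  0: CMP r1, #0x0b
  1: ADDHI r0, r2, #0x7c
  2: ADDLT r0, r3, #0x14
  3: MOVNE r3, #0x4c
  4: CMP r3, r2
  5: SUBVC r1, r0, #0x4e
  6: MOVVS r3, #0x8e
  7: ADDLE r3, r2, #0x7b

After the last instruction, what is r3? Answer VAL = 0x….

VAL = 0x4c

0: ✓ CMP  NZCV=0010
1: ✓ ADDHI  r0←0x95
2: · ADDLT
3: ✓ MOVNE  r3←0x4c
4: ✓ CMP  NZCV=0010
5: ✓ SUBVC  r1←0x47
6: · MOVVS
7: · ADDLE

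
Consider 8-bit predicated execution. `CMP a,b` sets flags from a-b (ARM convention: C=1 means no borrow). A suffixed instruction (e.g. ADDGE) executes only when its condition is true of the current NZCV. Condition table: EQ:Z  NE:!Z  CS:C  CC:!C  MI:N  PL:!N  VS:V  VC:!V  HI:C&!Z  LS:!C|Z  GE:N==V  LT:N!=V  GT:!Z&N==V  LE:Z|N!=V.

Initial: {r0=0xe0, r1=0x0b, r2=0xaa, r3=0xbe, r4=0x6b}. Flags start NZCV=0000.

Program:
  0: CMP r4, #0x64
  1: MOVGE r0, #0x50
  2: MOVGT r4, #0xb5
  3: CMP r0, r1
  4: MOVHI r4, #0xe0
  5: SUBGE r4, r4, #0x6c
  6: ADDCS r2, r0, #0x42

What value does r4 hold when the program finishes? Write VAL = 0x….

VAL = 0x74

0: ✓ CMP  NZCV=0010
1: ✓ MOVGE  r0←0x50
2: ✓ MOVGT  r4←0xb5
3: ✓ CMP  NZCV=0010
4: ✓ MOVHI  r4←0xe0
5: ✓ SUBGE  r4←0x74
6: ✓ ADDCS  r2←0x92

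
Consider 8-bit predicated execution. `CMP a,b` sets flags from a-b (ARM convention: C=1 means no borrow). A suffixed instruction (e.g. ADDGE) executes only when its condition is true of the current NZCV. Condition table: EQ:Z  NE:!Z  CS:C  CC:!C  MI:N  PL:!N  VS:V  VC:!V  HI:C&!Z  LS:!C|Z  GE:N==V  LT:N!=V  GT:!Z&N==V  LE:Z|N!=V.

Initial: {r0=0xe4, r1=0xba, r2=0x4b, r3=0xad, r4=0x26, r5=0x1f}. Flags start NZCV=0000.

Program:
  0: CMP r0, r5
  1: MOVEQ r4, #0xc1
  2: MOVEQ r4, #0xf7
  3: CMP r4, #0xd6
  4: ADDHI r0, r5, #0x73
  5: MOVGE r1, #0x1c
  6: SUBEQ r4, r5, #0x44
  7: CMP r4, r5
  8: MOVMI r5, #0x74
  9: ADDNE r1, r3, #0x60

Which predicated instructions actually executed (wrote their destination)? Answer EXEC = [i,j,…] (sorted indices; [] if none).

EXEC = [5,9]

[0] flags=1010 → (cmp)
[1] flags=1010 EQ?F → skip
[2] flags=1010 EQ?F → skip
[3] flags=0000 → (cmp)
[4] flags=0000 HI?F → skip
[5] flags=0000 GE?T → r1=0x1c
[6] flags=0000 EQ?F → skip
[7] flags=0010 → (cmp)
[8] flags=0010 MI?F → skip
[9] flags=0010 NE?T → r1=0x0d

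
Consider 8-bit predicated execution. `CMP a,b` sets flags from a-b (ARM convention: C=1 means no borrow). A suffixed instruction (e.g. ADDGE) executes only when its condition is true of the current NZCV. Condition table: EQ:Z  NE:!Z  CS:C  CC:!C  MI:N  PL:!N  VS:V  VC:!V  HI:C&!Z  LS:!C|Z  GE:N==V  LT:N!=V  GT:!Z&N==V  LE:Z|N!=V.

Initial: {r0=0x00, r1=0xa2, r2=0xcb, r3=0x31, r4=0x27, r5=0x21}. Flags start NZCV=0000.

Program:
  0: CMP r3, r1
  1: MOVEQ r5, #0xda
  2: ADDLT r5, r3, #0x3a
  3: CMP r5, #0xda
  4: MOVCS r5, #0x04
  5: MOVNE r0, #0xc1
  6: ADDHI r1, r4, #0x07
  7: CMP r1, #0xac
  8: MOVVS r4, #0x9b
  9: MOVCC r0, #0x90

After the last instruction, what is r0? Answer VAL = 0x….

0: ✓ CMP  NZCV=1001
1: · MOVEQ
2: · ADDLT
3: ✓ CMP  NZCV=0000
4: · MOVCS
5: ✓ MOVNE  r0←0xc1
6: · ADDHI
7: ✓ CMP  NZCV=1000
8: · MOVVS
9: ✓ MOVCC  r0←0x90

VAL = 0x90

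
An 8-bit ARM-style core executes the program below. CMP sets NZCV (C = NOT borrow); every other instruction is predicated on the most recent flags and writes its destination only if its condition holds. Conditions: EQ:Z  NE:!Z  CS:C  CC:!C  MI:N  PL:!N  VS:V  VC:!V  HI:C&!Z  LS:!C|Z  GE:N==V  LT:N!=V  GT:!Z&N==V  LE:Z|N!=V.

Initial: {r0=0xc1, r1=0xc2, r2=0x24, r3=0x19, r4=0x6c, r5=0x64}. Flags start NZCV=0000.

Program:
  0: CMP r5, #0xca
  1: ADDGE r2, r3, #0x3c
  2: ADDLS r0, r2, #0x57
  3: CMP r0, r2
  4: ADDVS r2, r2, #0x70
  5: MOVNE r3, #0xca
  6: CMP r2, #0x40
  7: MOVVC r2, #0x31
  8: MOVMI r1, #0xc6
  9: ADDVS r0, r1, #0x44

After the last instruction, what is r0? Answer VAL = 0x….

VAL = 0xac

0: ✓ CMP  NZCV=1001
1: ✓ ADDGE  r2←0x55
2: ✓ ADDLS  r0←0xac
3: ✓ CMP  NZCV=0011
4: ✓ ADDVS  r2←0xc5
5: ✓ MOVNE  r3←0xca
6: ✓ CMP  NZCV=1010
7: ✓ MOVVC  r2←0x31
8: ✓ MOVMI  r1←0xc6
9: · ADDVS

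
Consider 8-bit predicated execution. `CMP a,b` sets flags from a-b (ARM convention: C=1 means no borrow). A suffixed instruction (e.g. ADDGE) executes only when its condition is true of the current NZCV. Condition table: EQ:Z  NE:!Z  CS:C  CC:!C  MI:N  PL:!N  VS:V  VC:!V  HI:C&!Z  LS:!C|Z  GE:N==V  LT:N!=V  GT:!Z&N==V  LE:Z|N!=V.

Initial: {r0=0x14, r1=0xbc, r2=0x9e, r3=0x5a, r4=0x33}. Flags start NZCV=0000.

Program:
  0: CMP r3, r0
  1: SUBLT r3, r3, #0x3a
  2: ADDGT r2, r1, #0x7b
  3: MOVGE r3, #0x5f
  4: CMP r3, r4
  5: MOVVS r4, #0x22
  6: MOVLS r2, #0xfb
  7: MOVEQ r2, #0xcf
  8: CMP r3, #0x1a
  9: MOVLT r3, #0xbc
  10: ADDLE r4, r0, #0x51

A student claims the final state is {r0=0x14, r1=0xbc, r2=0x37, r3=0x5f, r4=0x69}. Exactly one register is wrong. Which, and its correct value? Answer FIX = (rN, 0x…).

[0] flags=0010 → (cmp)
[1] flags=0010 LT?F → skip
[2] flags=0010 GT?T → r2=0x37
[3] flags=0010 GE?T → r3=0x5f
[4] flags=0010 → (cmp)
[5] flags=0010 VS?F → skip
[6] flags=0010 LS?F → skip
[7] flags=0010 EQ?F → skip
[8] flags=0010 → (cmp)
[9] flags=0010 LT?F → skip
[10] flags=0010 LE?F → skip

FIX = (r4, 0x33)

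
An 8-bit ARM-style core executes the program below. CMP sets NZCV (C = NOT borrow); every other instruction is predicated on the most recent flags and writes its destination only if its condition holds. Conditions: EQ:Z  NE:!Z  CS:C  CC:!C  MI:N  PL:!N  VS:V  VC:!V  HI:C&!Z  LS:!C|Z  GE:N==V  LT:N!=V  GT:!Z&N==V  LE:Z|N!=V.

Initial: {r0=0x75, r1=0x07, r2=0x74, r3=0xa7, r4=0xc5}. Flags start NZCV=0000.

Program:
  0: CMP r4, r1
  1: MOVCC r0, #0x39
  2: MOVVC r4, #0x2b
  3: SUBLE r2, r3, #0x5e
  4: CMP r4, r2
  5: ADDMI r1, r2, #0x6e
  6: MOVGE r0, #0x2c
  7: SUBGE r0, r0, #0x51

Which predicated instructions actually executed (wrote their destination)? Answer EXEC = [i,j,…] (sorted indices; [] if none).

[0] flags=1010 → (cmp)
[1] flags=1010 CC?F → skip
[2] flags=1010 VC?T → r4=0x2b
[3] flags=1010 LE?T → r2=0x49
[4] flags=1000 → (cmp)
[5] flags=1000 MI?T → r1=0xb7
[6] flags=1000 GE?F → skip
[7] flags=1000 GE?F → skip

EXEC = [2,3,5]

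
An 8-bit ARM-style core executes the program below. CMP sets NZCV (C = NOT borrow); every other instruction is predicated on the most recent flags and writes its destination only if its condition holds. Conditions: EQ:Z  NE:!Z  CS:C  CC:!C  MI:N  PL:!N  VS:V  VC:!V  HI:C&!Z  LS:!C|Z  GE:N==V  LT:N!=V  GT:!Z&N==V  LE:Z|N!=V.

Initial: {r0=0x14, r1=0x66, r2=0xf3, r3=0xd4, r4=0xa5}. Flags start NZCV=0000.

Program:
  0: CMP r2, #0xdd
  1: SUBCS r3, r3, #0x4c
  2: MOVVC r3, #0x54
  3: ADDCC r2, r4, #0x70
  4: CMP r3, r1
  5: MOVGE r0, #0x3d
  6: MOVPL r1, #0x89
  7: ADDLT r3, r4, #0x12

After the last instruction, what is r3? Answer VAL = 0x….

VAL = 0xb7

0: ✓ CMP  NZCV=0010
1: ✓ SUBCS  r3←0x88
2: ✓ MOVVC  r3←0x54
3: · ADDCC
4: ✓ CMP  NZCV=1000
5: · MOVGE
6: · MOVPL
7: ✓ ADDLT  r3←0xb7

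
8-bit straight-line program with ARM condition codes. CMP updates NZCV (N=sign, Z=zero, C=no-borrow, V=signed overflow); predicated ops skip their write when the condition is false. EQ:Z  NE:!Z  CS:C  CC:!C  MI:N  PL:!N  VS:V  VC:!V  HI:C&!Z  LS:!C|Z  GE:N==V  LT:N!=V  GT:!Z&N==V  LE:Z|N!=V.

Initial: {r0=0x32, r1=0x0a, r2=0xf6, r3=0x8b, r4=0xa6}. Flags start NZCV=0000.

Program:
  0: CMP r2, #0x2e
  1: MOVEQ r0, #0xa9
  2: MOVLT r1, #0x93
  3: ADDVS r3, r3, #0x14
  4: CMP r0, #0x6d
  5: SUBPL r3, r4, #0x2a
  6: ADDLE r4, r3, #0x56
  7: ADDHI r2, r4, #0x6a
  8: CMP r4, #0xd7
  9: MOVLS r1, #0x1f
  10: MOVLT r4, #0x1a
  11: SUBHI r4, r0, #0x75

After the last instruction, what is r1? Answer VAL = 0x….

VAL = 0x93

0: ✓ CMP  NZCV=1010
1: · MOVEQ
2: ✓ MOVLT  r1←0x93
3: · ADDVS
4: ✓ CMP  NZCV=1000
5: · SUBPL
6: ✓ ADDLE  r4←0xe1
7: · ADDHI
8: ✓ CMP  NZCV=0010
9: · MOVLS
10: · MOVLT
11: ✓ SUBHI  r4←0xbd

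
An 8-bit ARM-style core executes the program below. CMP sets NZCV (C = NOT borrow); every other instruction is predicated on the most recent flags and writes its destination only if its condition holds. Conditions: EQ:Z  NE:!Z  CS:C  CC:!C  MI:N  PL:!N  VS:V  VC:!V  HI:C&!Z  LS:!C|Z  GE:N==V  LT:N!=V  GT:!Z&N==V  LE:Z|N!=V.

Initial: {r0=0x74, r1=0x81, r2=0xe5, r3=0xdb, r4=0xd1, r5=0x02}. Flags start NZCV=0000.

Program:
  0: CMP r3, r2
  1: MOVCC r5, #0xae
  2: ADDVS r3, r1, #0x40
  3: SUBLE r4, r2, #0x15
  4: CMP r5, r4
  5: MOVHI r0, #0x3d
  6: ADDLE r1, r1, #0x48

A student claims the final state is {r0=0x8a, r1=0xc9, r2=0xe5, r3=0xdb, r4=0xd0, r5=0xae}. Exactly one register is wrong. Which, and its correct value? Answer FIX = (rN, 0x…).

FIX = (r0, 0x74)

0: ✓ CMP  NZCV=1000
1: ✓ MOVCC  r5←0xae
2: · ADDVS
3: ✓ SUBLE  r4←0xd0
4: ✓ CMP  NZCV=1000
5: · MOVHI
6: ✓ ADDLE  r1←0xc9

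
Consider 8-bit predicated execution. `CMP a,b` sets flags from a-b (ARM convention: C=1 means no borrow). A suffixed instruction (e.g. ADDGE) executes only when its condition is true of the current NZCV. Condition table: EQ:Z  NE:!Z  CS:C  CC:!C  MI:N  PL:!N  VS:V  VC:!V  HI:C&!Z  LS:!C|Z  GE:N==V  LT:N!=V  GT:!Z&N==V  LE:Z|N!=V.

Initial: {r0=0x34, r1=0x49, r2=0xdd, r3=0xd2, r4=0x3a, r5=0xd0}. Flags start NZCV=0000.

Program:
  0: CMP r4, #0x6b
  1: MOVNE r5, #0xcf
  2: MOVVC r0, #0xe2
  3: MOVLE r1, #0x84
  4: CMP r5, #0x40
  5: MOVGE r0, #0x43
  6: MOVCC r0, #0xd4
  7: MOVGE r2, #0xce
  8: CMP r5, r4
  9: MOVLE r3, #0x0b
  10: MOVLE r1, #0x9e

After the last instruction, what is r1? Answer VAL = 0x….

VAL = 0x9e

[0] flags=1000 → (cmp)
[1] flags=1000 NE?T → r5=0xcf
[2] flags=1000 VC?T → r0=0xe2
[3] flags=1000 LE?T → r1=0x84
[4] flags=1010 → (cmp)
[5] flags=1010 GE?F → skip
[6] flags=1010 CC?F → skip
[7] flags=1010 GE?F → skip
[8] flags=1010 → (cmp)
[9] flags=1010 LE?T → r3=0x0b
[10] flags=1010 LE?T → r1=0x9e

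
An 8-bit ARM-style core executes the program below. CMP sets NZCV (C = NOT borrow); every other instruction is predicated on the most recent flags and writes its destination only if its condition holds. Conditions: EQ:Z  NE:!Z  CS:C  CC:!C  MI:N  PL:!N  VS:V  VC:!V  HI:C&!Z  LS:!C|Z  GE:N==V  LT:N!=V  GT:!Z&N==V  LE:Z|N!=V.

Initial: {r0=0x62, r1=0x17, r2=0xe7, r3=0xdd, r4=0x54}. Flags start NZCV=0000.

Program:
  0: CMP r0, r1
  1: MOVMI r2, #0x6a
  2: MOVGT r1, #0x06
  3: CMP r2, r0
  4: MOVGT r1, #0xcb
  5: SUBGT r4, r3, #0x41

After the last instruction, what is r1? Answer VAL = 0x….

[0] flags=0010 → (cmp)
[1] flags=0010 MI?F → skip
[2] flags=0010 GT?T → r1=0x06
[3] flags=1010 → (cmp)
[4] flags=1010 GT?F → skip
[5] flags=1010 GT?F → skip

VAL = 0x06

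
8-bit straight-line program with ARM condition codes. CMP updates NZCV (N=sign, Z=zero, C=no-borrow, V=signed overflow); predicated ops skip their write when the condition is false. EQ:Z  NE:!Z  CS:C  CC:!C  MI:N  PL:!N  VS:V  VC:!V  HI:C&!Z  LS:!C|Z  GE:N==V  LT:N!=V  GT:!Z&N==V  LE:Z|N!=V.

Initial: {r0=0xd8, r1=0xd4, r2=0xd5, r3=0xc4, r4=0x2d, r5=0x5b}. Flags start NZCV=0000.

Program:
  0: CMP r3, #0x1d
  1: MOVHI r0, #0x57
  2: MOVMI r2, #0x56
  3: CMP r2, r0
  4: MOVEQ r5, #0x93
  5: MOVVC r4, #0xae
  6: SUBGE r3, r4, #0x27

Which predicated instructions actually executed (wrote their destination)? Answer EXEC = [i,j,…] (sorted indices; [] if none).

EXEC = [1,2,5]

0: ✓ CMP  NZCV=1010
1: ✓ MOVHI  r0←0x57
2: ✓ MOVMI  r2←0x56
3: ✓ CMP  NZCV=1000
4: · MOVEQ
5: ✓ MOVVC  r4←0xae
6: · SUBGE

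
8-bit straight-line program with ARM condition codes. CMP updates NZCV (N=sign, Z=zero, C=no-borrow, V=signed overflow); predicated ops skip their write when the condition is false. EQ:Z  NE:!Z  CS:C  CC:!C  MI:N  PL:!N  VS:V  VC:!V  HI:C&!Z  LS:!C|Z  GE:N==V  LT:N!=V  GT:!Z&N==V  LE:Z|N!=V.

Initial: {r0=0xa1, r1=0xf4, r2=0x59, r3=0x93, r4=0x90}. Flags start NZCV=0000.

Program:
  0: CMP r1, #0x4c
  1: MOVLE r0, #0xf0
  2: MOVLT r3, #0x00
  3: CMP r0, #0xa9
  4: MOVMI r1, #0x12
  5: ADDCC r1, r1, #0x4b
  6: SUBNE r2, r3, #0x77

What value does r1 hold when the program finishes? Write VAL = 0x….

[0] flags=1010 → (cmp)
[1] flags=1010 LE?T → r0=0xf0
[2] flags=1010 LT?T → r3=0x00
[3] flags=0010 → (cmp)
[4] flags=0010 MI?F → skip
[5] flags=0010 CC?F → skip
[6] flags=0010 NE?T → r2=0x89

VAL = 0xf4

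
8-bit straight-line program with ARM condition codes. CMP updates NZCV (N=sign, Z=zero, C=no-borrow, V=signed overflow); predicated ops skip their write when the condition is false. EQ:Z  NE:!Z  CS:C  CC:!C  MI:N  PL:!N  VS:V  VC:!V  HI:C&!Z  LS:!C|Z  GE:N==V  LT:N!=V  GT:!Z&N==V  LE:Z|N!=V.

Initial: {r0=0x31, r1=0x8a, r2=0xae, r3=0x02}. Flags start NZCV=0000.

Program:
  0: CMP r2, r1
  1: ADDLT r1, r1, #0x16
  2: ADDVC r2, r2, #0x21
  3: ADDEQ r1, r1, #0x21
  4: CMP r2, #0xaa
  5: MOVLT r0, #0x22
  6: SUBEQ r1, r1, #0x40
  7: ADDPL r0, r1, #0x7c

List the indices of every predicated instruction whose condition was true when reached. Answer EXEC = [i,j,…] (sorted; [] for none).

[0] flags=0010 → (cmp)
[1] flags=0010 LT?F → skip
[2] flags=0010 VC?T → r2=0xcf
[3] flags=0010 EQ?F → skip
[4] flags=0010 → (cmp)
[5] flags=0010 LT?F → skip
[6] flags=0010 EQ?F → skip
[7] flags=0010 PL?T → r0=0x06

EXEC = [2,7]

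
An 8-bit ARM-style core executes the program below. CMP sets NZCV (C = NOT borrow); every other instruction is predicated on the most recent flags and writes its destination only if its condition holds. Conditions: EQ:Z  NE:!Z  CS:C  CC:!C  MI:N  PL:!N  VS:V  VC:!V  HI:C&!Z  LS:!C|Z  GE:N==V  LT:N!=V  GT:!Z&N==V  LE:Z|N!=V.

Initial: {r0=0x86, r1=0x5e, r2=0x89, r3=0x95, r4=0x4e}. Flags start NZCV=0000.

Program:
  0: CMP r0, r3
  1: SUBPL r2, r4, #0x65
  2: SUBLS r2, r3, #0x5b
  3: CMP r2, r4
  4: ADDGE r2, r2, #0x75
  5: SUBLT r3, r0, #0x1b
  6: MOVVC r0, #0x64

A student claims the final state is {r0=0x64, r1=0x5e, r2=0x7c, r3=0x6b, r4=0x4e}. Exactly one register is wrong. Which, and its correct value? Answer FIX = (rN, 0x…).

0: ✓ CMP  NZCV=1000
1: · SUBPL
2: ✓ SUBLS  r2←0x3a
3: ✓ CMP  NZCV=1000
4: · ADDGE
5: ✓ SUBLT  r3←0x6b
6: ✓ MOVVC  r0←0x64

FIX = (r2, 0x3a)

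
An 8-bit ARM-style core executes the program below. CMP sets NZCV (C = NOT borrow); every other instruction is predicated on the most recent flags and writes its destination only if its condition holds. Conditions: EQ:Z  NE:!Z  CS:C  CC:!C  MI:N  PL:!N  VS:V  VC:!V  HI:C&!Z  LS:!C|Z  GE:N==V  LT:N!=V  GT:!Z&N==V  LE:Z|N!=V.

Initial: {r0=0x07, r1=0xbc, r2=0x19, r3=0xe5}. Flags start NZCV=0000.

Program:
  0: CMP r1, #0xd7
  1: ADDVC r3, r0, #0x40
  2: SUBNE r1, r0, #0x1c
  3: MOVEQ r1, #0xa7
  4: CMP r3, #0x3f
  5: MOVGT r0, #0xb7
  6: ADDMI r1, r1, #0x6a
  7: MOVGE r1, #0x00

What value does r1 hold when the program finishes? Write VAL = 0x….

[0] flags=1000 → (cmp)
[1] flags=1000 VC?T → r3=0x47
[2] flags=1000 NE?T → r1=0xeb
[3] flags=1000 EQ?F → skip
[4] flags=0010 → (cmp)
[5] flags=0010 GT?T → r0=0xb7
[6] flags=0010 MI?F → skip
[7] flags=0010 GE?T → r1=0x00

VAL = 0x00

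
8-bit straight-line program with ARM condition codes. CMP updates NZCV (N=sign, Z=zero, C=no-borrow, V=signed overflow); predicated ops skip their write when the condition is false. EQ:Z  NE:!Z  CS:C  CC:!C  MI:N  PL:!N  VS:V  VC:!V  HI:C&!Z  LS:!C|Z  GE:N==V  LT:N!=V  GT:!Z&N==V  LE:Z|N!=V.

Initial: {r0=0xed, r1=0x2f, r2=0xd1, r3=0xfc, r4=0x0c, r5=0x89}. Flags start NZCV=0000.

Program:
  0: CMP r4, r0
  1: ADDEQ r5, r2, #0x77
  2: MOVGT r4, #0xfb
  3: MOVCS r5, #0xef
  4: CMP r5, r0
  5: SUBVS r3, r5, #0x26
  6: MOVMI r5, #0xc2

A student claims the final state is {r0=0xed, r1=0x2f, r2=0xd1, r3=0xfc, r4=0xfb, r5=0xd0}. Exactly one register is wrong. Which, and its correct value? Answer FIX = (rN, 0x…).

FIX = (r5, 0xc2)

0: ✓ CMP  NZCV=0000
1: · ADDEQ
2: ✓ MOVGT  r4←0xfb
3: · MOVCS
4: ✓ CMP  NZCV=1000
5: · SUBVS
6: ✓ MOVMI  r5←0xc2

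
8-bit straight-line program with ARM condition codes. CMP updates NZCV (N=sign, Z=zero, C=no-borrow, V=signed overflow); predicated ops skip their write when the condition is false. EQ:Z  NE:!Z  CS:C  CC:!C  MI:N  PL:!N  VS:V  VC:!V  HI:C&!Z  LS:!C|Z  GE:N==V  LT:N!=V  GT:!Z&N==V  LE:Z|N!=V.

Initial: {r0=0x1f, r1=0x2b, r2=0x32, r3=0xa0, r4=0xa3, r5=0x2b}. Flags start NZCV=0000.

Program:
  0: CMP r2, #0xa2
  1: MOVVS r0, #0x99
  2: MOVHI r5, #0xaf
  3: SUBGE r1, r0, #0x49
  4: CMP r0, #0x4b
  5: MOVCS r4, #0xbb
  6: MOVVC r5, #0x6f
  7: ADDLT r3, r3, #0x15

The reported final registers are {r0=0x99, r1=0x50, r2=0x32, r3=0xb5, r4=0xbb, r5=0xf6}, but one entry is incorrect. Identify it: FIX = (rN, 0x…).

0: ✓ CMP  NZCV=1001
1: ✓ MOVVS  r0←0x99
2: · MOVHI
3: ✓ SUBGE  r1←0x50
4: ✓ CMP  NZCV=0011
5: ✓ MOVCS  r4←0xbb
6: · MOVVC
7: ✓ ADDLT  r3←0xb5

FIX = (r5, 0x2b)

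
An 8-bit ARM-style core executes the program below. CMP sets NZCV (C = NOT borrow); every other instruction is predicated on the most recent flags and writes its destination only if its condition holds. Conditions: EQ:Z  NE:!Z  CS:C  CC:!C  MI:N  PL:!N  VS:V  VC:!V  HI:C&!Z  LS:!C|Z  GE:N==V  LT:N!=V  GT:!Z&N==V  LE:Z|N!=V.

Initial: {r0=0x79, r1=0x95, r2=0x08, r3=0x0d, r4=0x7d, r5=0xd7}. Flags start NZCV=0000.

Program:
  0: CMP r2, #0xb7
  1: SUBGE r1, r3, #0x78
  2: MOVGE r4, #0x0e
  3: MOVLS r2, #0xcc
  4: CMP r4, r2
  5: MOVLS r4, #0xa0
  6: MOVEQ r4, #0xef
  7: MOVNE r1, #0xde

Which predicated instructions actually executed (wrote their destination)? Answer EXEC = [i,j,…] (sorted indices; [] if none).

0: ✓ CMP  NZCV=0000
1: ✓ SUBGE  r1←0x95
2: ✓ MOVGE  r4←0x0e
3: ✓ MOVLS  r2←0xcc
4: ✓ CMP  NZCV=0000
5: ✓ MOVLS  r4←0xa0
6: · MOVEQ
7: ✓ MOVNE  r1←0xde

EXEC = [1,2,3,5,7]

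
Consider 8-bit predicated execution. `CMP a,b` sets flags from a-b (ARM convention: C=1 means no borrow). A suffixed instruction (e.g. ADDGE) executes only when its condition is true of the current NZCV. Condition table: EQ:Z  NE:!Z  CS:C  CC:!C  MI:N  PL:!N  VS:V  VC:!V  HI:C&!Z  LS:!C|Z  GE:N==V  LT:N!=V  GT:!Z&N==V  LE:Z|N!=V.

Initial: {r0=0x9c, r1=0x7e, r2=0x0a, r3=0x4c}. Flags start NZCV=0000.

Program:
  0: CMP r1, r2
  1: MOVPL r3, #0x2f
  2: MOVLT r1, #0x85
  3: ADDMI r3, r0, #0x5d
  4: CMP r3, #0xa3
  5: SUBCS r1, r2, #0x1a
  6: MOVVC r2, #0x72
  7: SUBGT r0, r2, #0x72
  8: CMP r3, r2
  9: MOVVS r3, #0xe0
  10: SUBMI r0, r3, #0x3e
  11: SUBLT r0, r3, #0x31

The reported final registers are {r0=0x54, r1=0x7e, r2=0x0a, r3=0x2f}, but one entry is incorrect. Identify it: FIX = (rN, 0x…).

FIX = (r0, 0x98)

0: ✓ CMP  NZCV=0010
1: ✓ MOVPL  r3←0x2f
2: · MOVLT
3: · ADDMI
4: ✓ CMP  NZCV=1001
5: · SUBCS
6: · MOVVC
7: ✓ SUBGT  r0←0x98
8: ✓ CMP  NZCV=0010
9: · MOVVS
10: · SUBMI
11: · SUBLT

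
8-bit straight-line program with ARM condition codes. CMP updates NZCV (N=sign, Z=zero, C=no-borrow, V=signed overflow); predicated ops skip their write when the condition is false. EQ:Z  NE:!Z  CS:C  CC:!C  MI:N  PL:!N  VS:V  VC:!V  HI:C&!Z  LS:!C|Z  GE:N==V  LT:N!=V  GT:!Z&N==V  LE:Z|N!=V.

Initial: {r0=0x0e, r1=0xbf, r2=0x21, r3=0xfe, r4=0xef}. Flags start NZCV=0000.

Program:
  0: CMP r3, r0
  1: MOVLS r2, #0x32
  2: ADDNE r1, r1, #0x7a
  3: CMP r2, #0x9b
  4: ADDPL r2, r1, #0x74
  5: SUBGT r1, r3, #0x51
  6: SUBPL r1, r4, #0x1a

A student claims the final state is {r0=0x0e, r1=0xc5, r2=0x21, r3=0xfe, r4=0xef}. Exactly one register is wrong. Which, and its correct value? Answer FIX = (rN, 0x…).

0: ✓ CMP  NZCV=1010
1: · MOVLS
2: ✓ ADDNE  r1←0x39
3: ✓ CMP  NZCV=1001
4: · ADDPL
5: ✓ SUBGT  r1←0xad
6: · SUBPL

FIX = (r1, 0xad)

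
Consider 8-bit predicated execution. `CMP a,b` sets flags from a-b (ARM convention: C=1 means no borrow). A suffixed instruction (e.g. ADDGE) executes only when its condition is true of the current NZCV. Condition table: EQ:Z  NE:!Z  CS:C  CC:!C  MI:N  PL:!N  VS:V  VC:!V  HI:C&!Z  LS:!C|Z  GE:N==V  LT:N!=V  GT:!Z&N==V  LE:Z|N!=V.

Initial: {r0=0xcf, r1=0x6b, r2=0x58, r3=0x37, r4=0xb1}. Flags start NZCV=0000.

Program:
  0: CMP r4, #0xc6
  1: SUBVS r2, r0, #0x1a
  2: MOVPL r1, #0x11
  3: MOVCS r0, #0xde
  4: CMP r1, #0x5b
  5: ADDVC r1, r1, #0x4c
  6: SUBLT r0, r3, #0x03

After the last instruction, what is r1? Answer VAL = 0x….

VAL = 0xb7

0: ✓ CMP  NZCV=1000
1: · SUBVS
2: · MOVPL
3: · MOVCS
4: ✓ CMP  NZCV=0010
5: ✓ ADDVC  r1←0xb7
6: · SUBLT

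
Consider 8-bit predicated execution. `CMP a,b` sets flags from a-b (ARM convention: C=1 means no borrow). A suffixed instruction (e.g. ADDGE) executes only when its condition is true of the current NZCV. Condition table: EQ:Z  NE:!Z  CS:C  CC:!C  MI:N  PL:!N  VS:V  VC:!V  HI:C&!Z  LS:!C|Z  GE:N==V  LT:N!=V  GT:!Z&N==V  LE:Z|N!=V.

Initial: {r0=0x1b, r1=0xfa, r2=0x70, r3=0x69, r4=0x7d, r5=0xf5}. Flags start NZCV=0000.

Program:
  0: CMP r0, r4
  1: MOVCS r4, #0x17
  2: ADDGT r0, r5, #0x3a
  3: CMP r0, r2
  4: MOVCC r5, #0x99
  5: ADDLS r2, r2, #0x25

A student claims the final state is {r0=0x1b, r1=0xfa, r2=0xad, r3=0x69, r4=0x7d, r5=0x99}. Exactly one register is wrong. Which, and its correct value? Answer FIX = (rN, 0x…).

[0] flags=1000 → (cmp)
[1] flags=1000 CS?F → skip
[2] flags=1000 GT?F → skip
[3] flags=1000 → (cmp)
[4] flags=1000 CC?T → r5=0x99
[5] flags=1000 LS?T → r2=0x95

FIX = (r2, 0x95)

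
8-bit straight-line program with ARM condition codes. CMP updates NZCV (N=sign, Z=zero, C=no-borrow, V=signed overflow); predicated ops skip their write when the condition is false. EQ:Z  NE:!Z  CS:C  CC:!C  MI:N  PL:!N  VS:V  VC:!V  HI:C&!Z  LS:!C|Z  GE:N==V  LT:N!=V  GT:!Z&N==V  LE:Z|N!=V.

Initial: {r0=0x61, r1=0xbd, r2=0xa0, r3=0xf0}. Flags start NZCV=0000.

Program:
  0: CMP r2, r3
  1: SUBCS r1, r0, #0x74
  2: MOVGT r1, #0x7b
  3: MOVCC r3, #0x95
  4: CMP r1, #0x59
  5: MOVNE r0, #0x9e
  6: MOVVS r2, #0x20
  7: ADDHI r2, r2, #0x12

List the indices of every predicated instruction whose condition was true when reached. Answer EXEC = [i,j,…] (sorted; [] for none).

0: ✓ CMP  NZCV=1000
1: · SUBCS
2: · MOVGT
3: ✓ MOVCC  r3←0x95
4: ✓ CMP  NZCV=0011
5: ✓ MOVNE  r0←0x9e
6: ✓ MOVVS  r2←0x20
7: ✓ ADDHI  r2←0x32

EXEC = [3,5,6,7]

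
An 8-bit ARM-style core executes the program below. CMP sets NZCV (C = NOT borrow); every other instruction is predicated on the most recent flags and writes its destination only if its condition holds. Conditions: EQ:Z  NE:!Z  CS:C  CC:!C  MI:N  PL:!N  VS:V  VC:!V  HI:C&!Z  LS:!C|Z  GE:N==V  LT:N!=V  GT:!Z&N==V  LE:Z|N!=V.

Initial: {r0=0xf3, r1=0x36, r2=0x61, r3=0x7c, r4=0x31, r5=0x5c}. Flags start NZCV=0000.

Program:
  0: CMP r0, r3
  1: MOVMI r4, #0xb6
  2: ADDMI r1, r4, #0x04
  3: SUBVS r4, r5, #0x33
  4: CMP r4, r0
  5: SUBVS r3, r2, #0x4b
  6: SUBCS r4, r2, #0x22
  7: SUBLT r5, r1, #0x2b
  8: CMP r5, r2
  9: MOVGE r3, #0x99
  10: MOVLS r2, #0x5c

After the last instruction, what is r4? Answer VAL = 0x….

[0] flags=0011 → (cmp)
[1] flags=0011 MI?F → skip
[2] flags=0011 MI?F → skip
[3] flags=0011 VS?T → r4=0x29
[4] flags=0000 → (cmp)
[5] flags=0000 VS?F → skip
[6] flags=0000 CS?F → skip
[7] flags=0000 LT?F → skip
[8] flags=1000 → (cmp)
[9] flags=1000 GE?F → skip
[10] flags=1000 LS?T → r2=0x5c

VAL = 0x29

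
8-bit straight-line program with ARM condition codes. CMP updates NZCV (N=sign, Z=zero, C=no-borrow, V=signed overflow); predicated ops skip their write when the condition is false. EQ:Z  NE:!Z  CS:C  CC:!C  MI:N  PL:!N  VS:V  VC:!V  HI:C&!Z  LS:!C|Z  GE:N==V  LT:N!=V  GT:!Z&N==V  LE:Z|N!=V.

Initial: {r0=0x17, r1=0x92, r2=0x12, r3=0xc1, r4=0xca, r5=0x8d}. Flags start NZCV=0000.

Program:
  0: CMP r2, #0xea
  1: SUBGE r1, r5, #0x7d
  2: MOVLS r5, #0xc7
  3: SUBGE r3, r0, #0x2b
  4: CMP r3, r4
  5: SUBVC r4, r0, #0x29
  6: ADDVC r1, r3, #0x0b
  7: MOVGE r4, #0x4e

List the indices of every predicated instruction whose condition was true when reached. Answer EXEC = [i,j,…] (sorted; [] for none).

[0] flags=0000 → (cmp)
[1] flags=0000 GE?T → r1=0x10
[2] flags=0000 LS?T → r5=0xc7
[3] flags=0000 GE?T → r3=0xec
[4] flags=0010 → (cmp)
[5] flags=0010 VC?T → r4=0xee
[6] flags=0010 VC?T → r1=0xf7
[7] flags=0010 GE?T → r4=0x4e

EXEC = [1,2,3,5,6,7]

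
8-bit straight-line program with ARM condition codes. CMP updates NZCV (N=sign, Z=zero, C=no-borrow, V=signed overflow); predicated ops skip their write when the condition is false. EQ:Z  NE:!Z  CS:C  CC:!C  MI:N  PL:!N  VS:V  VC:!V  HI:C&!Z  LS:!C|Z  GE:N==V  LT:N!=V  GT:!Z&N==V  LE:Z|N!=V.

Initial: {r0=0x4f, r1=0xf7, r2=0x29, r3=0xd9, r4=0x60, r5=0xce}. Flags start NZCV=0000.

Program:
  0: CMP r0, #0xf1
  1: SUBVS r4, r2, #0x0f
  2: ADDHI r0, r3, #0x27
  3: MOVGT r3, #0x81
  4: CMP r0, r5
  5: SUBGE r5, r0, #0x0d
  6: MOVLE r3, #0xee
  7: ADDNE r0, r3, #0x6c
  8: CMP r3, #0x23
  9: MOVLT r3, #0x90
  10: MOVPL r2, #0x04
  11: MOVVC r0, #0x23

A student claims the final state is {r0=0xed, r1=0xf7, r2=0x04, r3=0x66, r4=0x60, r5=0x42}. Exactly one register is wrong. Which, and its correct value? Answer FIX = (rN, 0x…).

FIX = (r3, 0x90)

0: ✓ CMP  NZCV=0000
1: · SUBVS
2: · ADDHI
3: ✓ MOVGT  r3←0x81
4: ✓ CMP  NZCV=1001
5: ✓ SUBGE  r5←0x42
6: · MOVLE
7: ✓ ADDNE  r0←0xed
8: ✓ CMP  NZCV=0011
9: ✓ MOVLT  r3←0x90
10: ✓ MOVPL  r2←0x04
11: · MOVVC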